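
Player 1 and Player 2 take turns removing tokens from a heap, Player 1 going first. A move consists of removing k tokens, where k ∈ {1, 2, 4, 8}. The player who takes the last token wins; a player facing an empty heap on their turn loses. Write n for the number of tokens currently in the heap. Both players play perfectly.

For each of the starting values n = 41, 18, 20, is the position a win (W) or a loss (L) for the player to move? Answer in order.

Use the standard recursion: the mover loses at a terminal position; elsewhere, the mover wins exactly when some move hands the opponent an L position.
n=0: no move → L
n=1: →0(L), so W
n=2: →0(L), so W
n=3: →2(W), 1(W) — all W, so L
n=4: →3(L), so W
n=5: →3(L), so W
n=6: →5(W), 4(W), 2(W) — all W, so L
n=7: →6(L), so W
n=8: →6(L), so W
n=9: →8(W), 7(W), 5(W), 1(W) — all W, so L
n=10: →9(L), so W
n=11: →9(L), so W
n=12: →11(W), 10(W), 8(W), 4(W) — all W, so L
n=13: →12(L), so W
n=14: →12(L), so W
n=15: →14(W), 13(W), 11(W), 7(W) — all W, so L
n=16: →15(L), so W
n=17: →15(L), so W
n=18: →17(W), 16(W), 14(W), 10(W) — all W, so L
n=19: →18(L), so W
n=20: →18(L), so W
n=21: →20(W), 19(W), 17(W), 13(W) — all W, so L
n=22: →21(L), so W
n=23: →21(L), so W
n=24: →23(W), 22(W), 20(W), 16(W) — all W, so L
n=25: →24(L), so W
n=26: →24(L), so W
n=27: →26(W), 25(W), 23(W), 19(W) — all W, so L
n=28: →27(L), so W
n=29: →27(L), so W
n=30: →29(W), 28(W), 26(W), 22(W) — all W, so L
n=31: →30(L), so W
n=32: →30(L), so W
n=33: →32(W), 31(W), 29(W), 25(W) — all W, so L
n=34: →33(L), so W
n=35: →33(L), so W
n=36: →35(W), 34(W), 32(W), 28(W) — all W, so L
n=37: →36(L), so W
n=38: →36(L), so W
n=39: →38(W), 37(W), 35(W), 31(W) — all W, so L
n=40: →39(L), so W
n=41: →39(L), so W

41: W, 18: L, 20: W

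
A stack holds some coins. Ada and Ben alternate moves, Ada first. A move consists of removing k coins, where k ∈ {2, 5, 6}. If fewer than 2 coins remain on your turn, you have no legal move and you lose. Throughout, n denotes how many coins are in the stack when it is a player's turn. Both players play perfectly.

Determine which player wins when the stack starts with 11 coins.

Ben wins.

Classify positions by backward induction: terminal positions (no move available) are L. From any other position, the mover wins iff some move reaches an L.
n=0: no move → L
n=1: no move → L
n=2: →0(L), so W
n=3: →1(L), so W
n=4: →2(W) only, which is W, so L
n=5: →0(L), so W
n=6: →4(L), so W
n=7: →1(L), so W
n=8: →6(W), 3(W), 2(W) — all W, so L
n=9: →4(L), so W
n=10: →8(L), so W
n=11: →9(W), 6(W), 5(W) — all W, so L
Every move from 11 reaches a W position, so the mover loses.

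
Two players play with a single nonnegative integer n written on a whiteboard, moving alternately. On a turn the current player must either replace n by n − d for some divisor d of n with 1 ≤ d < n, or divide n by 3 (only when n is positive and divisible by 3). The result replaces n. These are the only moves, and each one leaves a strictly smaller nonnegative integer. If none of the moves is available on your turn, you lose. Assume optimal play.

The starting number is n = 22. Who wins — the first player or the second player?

Compute win/loss labels from the base case upward. A position with no move is L. Any other position is W if it can reach an L in one move, else L.
n=0: no move → L
n=1: no move → L
n=2: reaches L-position 1 → W
n=3: reaches L-position 1 → W
n=4: only reaches 2(W), 3(W), all W → L
n=5: reaches L-position 4 → W
n=6: reaches L-position 4 → W
n=7: only reaches 6(W), which is W → L
n=8: reaches L-position 4 → W
n=9: only reaches 3(W), 6(W), 8(W), all W → L
n=10: reaches L-position 9 → W
n=11: only reaches 10(W), which is W → L
n=12: reaches L-position 4 → W
n=13: only reaches 12(W), which is W → L
n=14: reaches L-position 7 → W
n=15: only reaches 5(W), 10(W), 12(W), 14(W), all W → L
n=16: reaches L-position 15 → W
n=17: only reaches 16(W), which is W → L
n=18: reaches L-position 9 → W
n=19: only reaches 18(W), which is W → L
n=20: reaches L-position 15 → W
n=21: reaches L-position 7 → W
n=22: reaches L-position 11 → W
The starting position 22 is W: the player to move should move to 11, handing over an L position.

The first player wins.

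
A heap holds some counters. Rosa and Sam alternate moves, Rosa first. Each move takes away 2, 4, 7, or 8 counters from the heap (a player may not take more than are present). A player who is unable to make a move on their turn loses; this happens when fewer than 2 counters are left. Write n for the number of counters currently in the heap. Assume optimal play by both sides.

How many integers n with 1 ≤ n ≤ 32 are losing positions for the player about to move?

8

Classify positions by backward induction: terminal positions (no move available) are L. From any other position, the mover wins iff some move reaches an L.
n=0: no move → L
n=1: no move → L
n=2: W (go to 0, an L position)
n=3: W (go to 1, an L position)
n=4: W (go to 0, an L position)
n=5: W (go to 1, an L position)
n=6: L (options 4(W), 2(W) are all W)
n=7: W (go to 0, an L position)
n=8: W (go to 6, an L position)
n=9: W (go to 1, an L position)
n=10: W (go to 6, an L position)
n=11: L (options 9(W), 7(W), 4(W), 3(W) are all W)
n=12: L (options 10(W), 8(W), 5(W), 4(W) are all W)
n=13: W (go to 11, an L position)
n=14: W (go to 12, an L position)
n=15: W (go to 11, an L position)
n=16: W (go to 12, an L position)
n=17: L (options 15(W), 13(W), 10(W), 9(W) are all W)
n=18: W (go to 11, an L position)
n=19: W (go to 17, an L position)
n=20: W (go to 12, an L position)
n=21: W (go to 17, an L position)
n=22: L (options 20(W), 18(W), 15(W), 14(W) are all W)
n=23: L (options 21(W), 19(W), 16(W), 15(W) are all W)
n=24: W (go to 22, an L position)
n=25: W (go to 23, an L position)
n=26: W (go to 22, an L position)
n=27: W (go to 23, an L position)
n=28: L (options 26(W), 24(W), 21(W), 20(W) are all W)
n=29: W (go to 22, an L position)
n=30: W (go to 28, an L position)
n=31: W (go to 23, an L position)
n=32: W (go to 28, an L position)
L entries with 1 ≤ n ≤ 32 (n=0 is outside the asked range and is not counted): n = 1, 6, 11, 12, 17, 22, 23, 28; that makes 8.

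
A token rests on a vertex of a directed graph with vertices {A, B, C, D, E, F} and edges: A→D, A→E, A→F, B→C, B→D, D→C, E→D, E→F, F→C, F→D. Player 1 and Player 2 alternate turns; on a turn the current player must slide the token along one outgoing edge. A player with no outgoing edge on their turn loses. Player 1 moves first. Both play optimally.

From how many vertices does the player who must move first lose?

Work bottom-up. With no move the player to move loses. Otherwise the position is W if at least one move leads to an L position for the opponent, and L if every move leads to a W.
Every edge goes from a vertex to one that appears earlier in the order C, D, B, F, E, A, so processing vertices in that order labels each vertex after all of its successors.
C: no outgoing edge → L
D: →C(L), so W
B: →C(L), so W
F: →C(L), so W
E: →F(W), D(W) — all W, so L
A: →E(L), so W
The L vertices are C, E; that is 2 in all.

2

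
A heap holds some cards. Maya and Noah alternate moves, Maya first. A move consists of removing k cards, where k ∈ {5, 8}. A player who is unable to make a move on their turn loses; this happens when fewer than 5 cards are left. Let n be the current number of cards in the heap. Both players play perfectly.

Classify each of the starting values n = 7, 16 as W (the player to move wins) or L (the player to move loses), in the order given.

Label each position W (a win for the player to move) or L (a loss). A position with no legal move is L; any other position is W exactly when some move reaches an L, and L when every move reaches a W.
n=0: no move → L
n=1: no move → L
n=2: no move → L
n=3: no move → L
n=4: no move → L
n=5: W (go to 0, an L position)
n=6: W (go to 1, an L position)
n=7: W (go to 2, an L position)
n=8: W (go to 3, an L position)
n=9: W (go to 4, an L position)
n=10: W (go to 2, an L position)
n=11: W (go to 3, an L position)
n=12: W (go to 4, an L position)
n=13: L (options 8(W), 5(W) are all W)
n=14: L (options 9(W), 6(W) are all W)
n=15: L (options 10(W), 7(W) are all W)
n=16: L (options 11(W), 8(W) are all W)

7: W, 16: L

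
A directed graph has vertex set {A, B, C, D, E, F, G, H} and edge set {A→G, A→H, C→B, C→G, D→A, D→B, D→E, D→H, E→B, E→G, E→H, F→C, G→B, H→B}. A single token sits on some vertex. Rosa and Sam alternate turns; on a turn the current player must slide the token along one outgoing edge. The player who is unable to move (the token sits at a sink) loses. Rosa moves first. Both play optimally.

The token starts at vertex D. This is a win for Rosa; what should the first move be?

Positions with no move are L. A position that does have a move is losing for the player to move precisely when every available move leads to a winning position for the opponent. Fill in the labels:
Every edge goes from a vertex to one that appears earlier in the order B, G, C, H, F, E, A, D, so processing vertices in that order labels each vertex after all of its successors.
B: no outgoing edge → L
G: can move to B, which is L ⇒ W
C: can move to B, which is L ⇒ W
H: can move to B, which is L ⇒ W
F: the only move is to C(W), a W ⇒ L
E: can move to B, which is L ⇒ W
A: moves to H(W), G(W); every one is W ⇒ L
D: can move to A, which is L ⇒ W
From D, the L positions reachable in one move are: A, B. Any move reaching one of these is winning.

Move to A.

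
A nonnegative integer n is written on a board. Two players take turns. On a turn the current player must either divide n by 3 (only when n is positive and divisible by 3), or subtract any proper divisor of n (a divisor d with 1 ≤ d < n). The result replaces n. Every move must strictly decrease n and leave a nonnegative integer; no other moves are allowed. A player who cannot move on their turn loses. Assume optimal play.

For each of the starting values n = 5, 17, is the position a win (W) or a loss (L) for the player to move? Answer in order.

5: W, 17: L

Work bottom-up. With no move the player to move loses. Otherwise the position is W if at least one move leads to an L position for the opponent, and L if every move leads to a W.
n=0: no move → L
n=1: no move → L
n=2: reaches L-position 1 → W
n=3: reaches L-position 1 → W
n=4: only reaches 2(W), 3(W), all W → L
n=5: reaches L-position 4 → W
n=6: reaches L-position 4 → W
n=7: only reaches 6(W), which is W → L
n=8: reaches L-position 4 → W
n=9: only reaches 3(W), 6(W), 8(W), all W → L
n=10: reaches L-position 9 → W
n=11: only reaches 10(W), which is W → L
n=12: reaches L-position 4 → W
n=13: only reaches 12(W), which is W → L
n=14: reaches L-position 7 → W
n=15: only reaches 5(W), 10(W), 12(W), 14(W), all W → L
n=16: reaches L-position 15 → W
n=17: only reaches 16(W), which is W → L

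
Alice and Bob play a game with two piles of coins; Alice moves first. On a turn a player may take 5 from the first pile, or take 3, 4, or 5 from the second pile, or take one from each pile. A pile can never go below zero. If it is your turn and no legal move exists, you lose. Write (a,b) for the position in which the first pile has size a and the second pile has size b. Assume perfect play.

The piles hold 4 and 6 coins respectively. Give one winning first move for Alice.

Move to (4,2).

Build the W/L table. Terminal = L. A non-terminal position is W if it has a move to some L; otherwise it is L.
No move ever increases a pile, so every position that can arise here has a ≤ 4 and b ≤ 6; it is enough to label the cells with 0 ≤ a ≤ 4 and 0 ≤ b ≤ 6.
Every move lowers a or b (never raises either), so fill the grid row by row in increasing a, and left to right within a row: each cell's successors are then already labelled.
      b=0  b=1  b=2  b=3  b=4  b=5  b=6
a=0:    L    L    L    W    W    W    W
a=1:    L    W    W    W    W    W    L
a=2:    L    W    L    W    W    W    W
a=3:    L    W    L    W    W    W    W
a=4:    L    W    L    W    W    W    W
Cells with no legal move (terminal, hence L): (0,0), (0,1), (0,2), (1,0), (2,0), (3,0), (4,0).
The remaining L cells, each justified by listing all of its moves:
(1,6): →(1,3)(W), (1,2)(W), (1,1)(W), (0,5)(W) — all W, so L
(2,2): →(1,1)(W) only, which is W, so L
(3,2): →(2,1)(W) only, which is W, so L
(4,2): →(3,1)(W) only, which is W, so L
Every other cell has at least one move into one of the L cells above, so it is W.
From (4,6), the L positions reachable in one move are: (4,2).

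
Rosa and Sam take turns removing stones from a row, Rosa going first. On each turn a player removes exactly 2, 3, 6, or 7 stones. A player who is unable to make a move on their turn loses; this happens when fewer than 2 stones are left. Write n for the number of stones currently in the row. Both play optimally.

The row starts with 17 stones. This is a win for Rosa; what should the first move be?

Remove 3, leaving 14.

Classify positions by backward induction: terminal positions (no move available) are L. From any other position, the mover wins iff some move reaches an L.
n=0: no move → L
n=1: no move → L
n=2: →0(L), so W
n=3: →1(L), so W
n=4: →1(L), so W
n=5: →3(W), 2(W) — all W, so L
n=6: →0(L), so W
n=7: →5(L), so W
n=8: →5(L), so W
n=9: →7(W), 6(W), 3(W), 2(W) — all W, so L
n=10: →8(W), 7(W), 4(W), 3(W) — all W, so L
n=11: →9(L), so W
n=12: →10(L), so W
n=13: →10(L), so W
n=14: →12(W), 11(W), 8(W), 7(W) — all W, so L
n=15: →9(L), so W
n=16: →14(L), so W
n=17: →14(L), so W
From 17, the L positions reachable in one move are: 14, 10. Any move reaching one of these is winning.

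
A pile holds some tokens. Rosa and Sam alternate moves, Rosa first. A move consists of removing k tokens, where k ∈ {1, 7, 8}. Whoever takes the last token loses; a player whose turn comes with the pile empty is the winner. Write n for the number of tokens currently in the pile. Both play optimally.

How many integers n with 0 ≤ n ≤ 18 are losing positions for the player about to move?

Classify positions by backward induction: terminal positions (no move available) are W. From any other position, the mover wins iff some move reaches an L.
n=0: no move; the opponent has just taken the last token and therefore loses → W
n=1: only reaches 0(W), which is W → L
n=2: reaches L-position 1 → W
n=3: only reaches 2(W), which is W → L
n=4: reaches L-position 3 → W
n=5: only reaches 4(W), which is W → L
n=6: reaches L-position 5 → W
n=7: only reaches 6(W), 0(W), all W → L
n=8: reaches L-position 7 → W
n=9: reaches L-position 1 → W
n=10: reaches L-position 3 → W
n=11: reaches L-position 3 → W
n=12: reaches L-position 5 → W
n=13: reaches L-position 5 → W
n=14: reaches L-position 7 → W
n=15: reaches L-position 7 → W
n=16: only reaches 15(W), 9(W), 8(W), all W → L
n=17: reaches L-position 16 → W
n=18: only reaches 17(W), 11(W), 10(W), all W → L
L entries with 0 ≤ n ≤ 18: n = 1, 3, 5, 7, 16, 18; that makes 6.

6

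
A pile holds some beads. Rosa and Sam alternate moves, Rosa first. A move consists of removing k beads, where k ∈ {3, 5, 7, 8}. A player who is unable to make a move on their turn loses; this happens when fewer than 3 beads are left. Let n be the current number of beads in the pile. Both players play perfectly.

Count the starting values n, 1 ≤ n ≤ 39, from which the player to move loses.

11

Label each position W (a win for the player to move) or L (a loss). A position with no legal move is L; any other position is W exactly when some move reaches an L, and L when every move reaches a W.
n=0: no move → L
n=1: no move → L
n=2: no move → L
n=3: →0(L), so W
n=4: →1(L), so W
n=5: →2(L), so W
n=6: →1(L), so W
n=7: →2(L), so W
n=8: →1(L), so W
n=9: →2(L), so W
n=10: →2(L), so W
n=11: →8(W), 6(W), 4(W), 3(W) — all W, so L
n=12: →9(W), 7(W), 5(W), 4(W) — all W, so L
n=13: →10(W), 8(W), 6(W), 5(W) — all W, so L
n=14: →11(L), so W
n=15: →12(L), so W
n=16: →13(L), so W
n=17: →12(L), so W
n=18: →13(L), so W
n=19: →12(L), so W
n=20: →13(L), so W
n=21: →13(L), so W
n=22: →19(W), 17(W), 15(W), 14(W) — all W, so L
n=23: →20(W), 18(W), 16(W), 15(W) — all W, so L
n=24: →21(W), 19(W), 17(W), 16(W) — all W, so L
n=25: →22(L), so W
n=26: →23(L), so W
n=27: →24(L), so W
n=28: →23(L), so W
n=29: →24(L), so W
n=30: →23(L), so W
n=31: →24(L), so W
n=32: →24(L), so W
n=33: →30(W), 28(W), 26(W), 25(W) — all W, so L
n=34: →31(W), 29(W), 27(W), 26(W) — all W, so L
n=35: →32(W), 30(W), 28(W), 27(W) — all W, so L
n=36: →33(L), so W
n=37: →34(L), so W
n=38: →35(L), so W
n=39: →34(L), so W
L entries with 1 ≤ n ≤ 39 (n=0 is outside the asked range and is not counted): n = 1, 2, 11, 12, 13, 22, 23, 24, 33, 34, 35; that makes 11.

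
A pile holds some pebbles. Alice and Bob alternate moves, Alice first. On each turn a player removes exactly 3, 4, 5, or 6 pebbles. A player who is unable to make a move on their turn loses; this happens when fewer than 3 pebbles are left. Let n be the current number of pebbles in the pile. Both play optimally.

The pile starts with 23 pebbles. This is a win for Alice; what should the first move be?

Remove 3, leaving 20.

Work bottom-up. With no move the player to move loses. Otherwise the position is W if at least one move leads to an L position for the opponent, and L if every move leads to a W.
n=0: no move → L
n=1: no move → L
n=2: no move → L
n=3: can move to 0, which is L ⇒ W
n=4: can move to 1, which is L ⇒ W
n=5: can move to 2, which is L ⇒ W
n=6: can move to 2, which is L ⇒ W
n=7: can move to 2, which is L ⇒ W
n=8: can move to 2, which is L ⇒ W
n=9: moves to 6(W), 5(W), 4(W), 3(W); every one is W ⇒ L
n=10: moves to 7(W), 6(W), 5(W), 4(W); every one is W ⇒ L
n=11: moves to 8(W), 7(W), 6(W), 5(W); every one is W ⇒ L
n=12: can move to 9, which is L ⇒ W
n=13: can move to 10, which is L ⇒ W
n=14: can move to 11, which is L ⇒ W
n=15: can move to 11, which is L ⇒ W
n=16: can move to 11, which is L ⇒ W
n=17: can move to 11, which is L ⇒ W
n=18: moves to 15(W), 14(W), 13(W), 12(W); every one is W ⇒ L
n=19: moves to 16(W), 15(W), 14(W), 13(W); every one is W ⇒ L
n=20: moves to 17(W), 16(W), 15(W), 14(W); every one is W ⇒ L
n=21: can move to 18, which is L ⇒ W
n=22: can move to 19, which is L ⇒ W
n=23: can move to 20, which is L ⇒ W
From 23, the L positions reachable in one move are: 20, 19, 18. Any move reaching one of these is winning.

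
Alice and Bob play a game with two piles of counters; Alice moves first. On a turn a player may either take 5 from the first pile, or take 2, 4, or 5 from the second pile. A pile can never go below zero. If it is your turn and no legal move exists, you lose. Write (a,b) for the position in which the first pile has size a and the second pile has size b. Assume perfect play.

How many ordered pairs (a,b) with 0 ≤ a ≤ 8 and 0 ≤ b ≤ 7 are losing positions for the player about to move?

23

Compute win/loss labels from the base case upward. A position with no move is L. Any other position is W if it can reach an L in one move, else L.
Every move lowers a or b (never raises either), so fill the grid row by row in increasing a, and left to right within a row: each cell's successors are then already labelled.
      b=0  b=1  b=2  b=3  b=4  b=5  b=6  b=7
a=0:    L    L    W    W    W    W    W    L
a=1:    L    L    W    W    W    W    W    L
a=2:    L    L    W    W    W    W    W    L
a=3:    L    L    W    W    W    W    W    L
a=4:    L    L    W    W    W    W    W    L
a=5:    W    W    L    L    W    W    W    W
a=6:    W    W    L    L    W    W    W    W
a=7:    W    W    L    L    W    W    W    W
a=8:    W    W    L    L    W    W    W    W
Cells with no legal move (terminal, hence L): (0,0), (0,1), (1,0), (1,1), (2,0), (2,1), (3,0), (3,1), (4,0), (4,1).
The remaining L cells, each justified by listing all of its moves:
(0,7): moves to (0,5)(W), (0,3)(W), (0,2)(W); every one is W ⇒ L
(1,7): moves to (1,5)(W), (1,3)(W), (1,2)(W); every one is W ⇒ L
(2,7): moves to (2,5)(W), (2,3)(W), (2,2)(W); every one is W ⇒ L
(3,7): moves to (3,5)(W), (3,3)(W), (3,2)(W); every one is W ⇒ L
(4,7): moves to (4,5)(W), (4,3)(W), (4,2)(W); every one is W ⇒ L
(5,2): moves to (0,2)(W), (5,0)(W); every one is W ⇒ L
(5,3): moves to (0,3)(W), (5,1)(W); every one is W ⇒ L
(6,2): moves to (1,2)(W), (6,0)(W); every one is W ⇒ L
(6,3): moves to (1,3)(W), (6,1)(W); every one is W ⇒ L
(7,2): moves to (2,2)(W), (7,0)(W); every one is W ⇒ L
(7,3): moves to (2,3)(W), (7,1)(W); every one is W ⇒ L
(8,2): moves to (3,2)(W), (8,0)(W); every one is W ⇒ L
(8,3): moves to (3,3)(W), (8,1)(W); every one is W ⇒ L
Every other cell has at least one move into one of the L cells above, so it is W.
L cells per row: a=0: 3, a=1: 3, a=2: 3, a=3: 3, a=4: 3, a=5: 2, a=6: 2, a=7: 2, a=8: 2; total 23.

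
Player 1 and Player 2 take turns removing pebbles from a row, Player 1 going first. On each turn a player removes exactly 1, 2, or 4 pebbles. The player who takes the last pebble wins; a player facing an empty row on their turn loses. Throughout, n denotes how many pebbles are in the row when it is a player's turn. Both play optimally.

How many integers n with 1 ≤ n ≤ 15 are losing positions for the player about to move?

Build the W/L table. Terminal = L. A non-terminal position is W if it has a move to some L; otherwise it is L.
n=0: no move → L
n=1: →0(L), so W
n=2: →0(L), so W
n=3: →2(W), 1(W) — all W, so L
n=4: →3(L), so W
n=5: →3(L), so W
n=6: →5(W), 4(W), 2(W) — all W, so L
n=7: →6(L), so W
n=8: →6(L), so W
n=9: →8(W), 7(W), 5(W) — all W, so L
n=10: →9(L), so W
n=11: →9(L), so W
n=12: →11(W), 10(W), 8(W) — all W, so L
n=13: →12(L), so W
n=14: →12(L), so W
n=15: →14(W), 13(W), 11(W) — all W, so L
L entries with 1 ≤ n ≤ 15 (n=0 is outside the asked range and is not counted): n = 3, 6, 9, 12, 15; that makes 5.

5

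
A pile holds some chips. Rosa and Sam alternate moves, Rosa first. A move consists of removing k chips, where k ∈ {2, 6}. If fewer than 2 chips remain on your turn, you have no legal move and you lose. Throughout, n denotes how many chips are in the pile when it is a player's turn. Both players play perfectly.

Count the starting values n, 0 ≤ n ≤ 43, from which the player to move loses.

Build the W/L table. Terminal = L. A non-terminal position is W if it has a move to some L; otherwise it is L.
n=0: no move → L
n=1: no move → L
n=2: reaches L-position 0 → W
n=3: reaches L-position 1 → W
n=4: only reaches 2(W), which is W → L
n=5: only reaches 3(W), which is W → L
n=6: reaches L-position 4 → W
n=7: reaches L-position 5 → W
n=8: only reaches 6(W), 2(W), all W → L
n=9: only reaches 7(W), 3(W), all W → L
n=10: reaches L-position 8 → W
n=11: reaches L-position 9 → W
n=12: only reaches 10(W), 6(W), all W → L
n=13: only reaches 11(W), 7(W), all W → L
n=14: reaches L-position 12 → W
n=15: reaches L-position 13 → W
n=16: only reaches 14(W), 10(W), all W → L
n=17: only reaches 15(W), 11(W), all W → L
n=18: reaches L-position 16 → W
n=19: reaches L-position 17 → W
n=20: only reaches 18(W), 14(W), all W → L
n=21: only reaches 19(W), 15(W), all W → L
n=22: reaches L-position 20 → W
n=23: reaches L-position 21 → W
n=24: only reaches 22(W), 18(W), all W → L
n=25: only reaches 23(W), 19(W), all W → L
n=26: reaches L-position 24 → W
n=27: reaches L-position 25 → W
n=28: only reaches 26(W), 22(W), all W → L
n=29: only reaches 27(W), 23(W), all W → L
n=30: reaches L-position 28 → W
n=31: reaches L-position 29 → W
n=32: only reaches 30(W), 26(W), all W → L
n=33: only reaches 31(W), 27(W), all W → L
n=34: reaches L-position 32 → W
n=35: reaches L-position 33 → W
n=36: only reaches 34(W), 30(W), all W → L
n=37: only reaches 35(W), 31(W), all W → L
n=38: reaches L-position 36 → W
n=39: reaches L-position 37 → W
n=40: only reaches 38(W), 34(W), all W → L
n=41: only reaches 39(W), 35(W), all W → L
n=42: reaches L-position 40 → W
n=43: reaches L-position 41 → W
L entries with 0 ≤ n ≤ 43: n = 0, 1, 4, 5, 8, 9, 12, 13, 16, 17, 20, 21, 24, 25, 28, 29, 32, 33, 36, 37, 40, 41; that makes 22.

22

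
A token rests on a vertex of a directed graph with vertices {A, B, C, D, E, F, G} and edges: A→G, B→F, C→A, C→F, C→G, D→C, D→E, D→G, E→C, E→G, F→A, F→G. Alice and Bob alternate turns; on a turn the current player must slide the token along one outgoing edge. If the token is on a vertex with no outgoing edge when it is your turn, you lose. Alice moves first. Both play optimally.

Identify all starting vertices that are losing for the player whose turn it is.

Build the W/L table. Terminal = L. A non-terminal position is W if it has a move to some L; otherwise it is L.
Every edge goes from a vertex to one that appears earlier in the order G, A, F, C, E, D, B, so processing vertices in that order labels each vertex after all of its successors.
G: no outgoing edge → L
A: reaches L-position G → W
F: reaches L-position G → W
C: reaches L-position G → W
E: reaches L-position G → W
D: reaches L-position G → W
B: only reaches F(W), which is W → L
Reading off the rows marked L gives the requested list; there are 2 such vertices.

B, G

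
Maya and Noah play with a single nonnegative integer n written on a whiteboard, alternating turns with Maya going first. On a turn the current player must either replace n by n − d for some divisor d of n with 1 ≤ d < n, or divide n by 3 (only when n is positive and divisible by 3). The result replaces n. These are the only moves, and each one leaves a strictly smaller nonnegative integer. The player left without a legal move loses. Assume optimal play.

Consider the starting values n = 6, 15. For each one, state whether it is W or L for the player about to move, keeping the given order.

6: W, 15: L

Build the W/L table. Terminal = L. A non-terminal position is W if it has a move to some L; otherwise it is L.
n=0: no move → L
n=1: no move → L
n=2: can move to 1, which is L ⇒ W
n=3: can move to 1, which is L ⇒ W
n=4: moves to 2(W), 3(W); every one is W ⇒ L
n=5: can move to 4, which is L ⇒ W
n=6: can move to 4, which is L ⇒ W
n=7: the only move is to 6(W), a W ⇒ L
n=8: can move to 4, which is L ⇒ W
n=9: moves to 3(W), 6(W), 8(W); every one is W ⇒ L
n=10: can move to 9, which is L ⇒ W
n=11: the only move is to 10(W), a W ⇒ L
n=12: can move to 4, which is L ⇒ W
n=13: the only move is to 12(W), a W ⇒ L
n=14: can move to 7, which is L ⇒ W
n=15: moves to 5(W), 10(W), 12(W), 14(W); every one is W ⇒ L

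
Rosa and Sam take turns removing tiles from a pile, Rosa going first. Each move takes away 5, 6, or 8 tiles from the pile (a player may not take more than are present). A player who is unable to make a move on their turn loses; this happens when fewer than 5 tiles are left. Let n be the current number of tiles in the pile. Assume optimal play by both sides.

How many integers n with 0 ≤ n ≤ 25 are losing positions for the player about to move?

10

Label each position W (a win for the player to move) or L (a loss). A position with no legal move is L; any other position is W exactly when some move reaches an L, and L when every move reaches a W.
n=0: no move → L
n=1: no move → L
n=2: no move → L
n=3: no move → L
n=4: no move → L
n=5: can move to 0, which is L ⇒ W
n=6: can move to 1, which is L ⇒ W
n=7: can move to 2, which is L ⇒ W
n=8: can move to 3, which is L ⇒ W
n=9: can move to 4, which is L ⇒ W
n=10: can move to 4, which is L ⇒ W
n=11: can move to 3, which is L ⇒ W
n=12: can move to 4, which is L ⇒ W
n=13: moves to 8(W), 7(W), 5(W); every one is W ⇒ L
n=14: moves to 9(W), 8(W), 6(W); every one is W ⇒ L
n=15: moves to 10(W), 9(W), 7(W); every one is W ⇒ L
n=16: moves to 11(W), 10(W), 8(W); every one is W ⇒ L
n=17: moves to 12(W), 11(W), 9(W); every one is W ⇒ L
n=18: can move to 13, which is L ⇒ W
n=19: can move to 14, which is L ⇒ W
n=20: can move to 15, which is L ⇒ W
n=21: can move to 16, which is L ⇒ W
n=22: can move to 17, which is L ⇒ W
n=23: can move to 17, which is L ⇒ W
n=24: can move to 16, which is L ⇒ W
n=25: can move to 17, which is L ⇒ W
L entries with 0 ≤ n ≤ 25: n = 0, 1, 2, 3, 4, 13, 14, 15, 16, 17; that makes 10.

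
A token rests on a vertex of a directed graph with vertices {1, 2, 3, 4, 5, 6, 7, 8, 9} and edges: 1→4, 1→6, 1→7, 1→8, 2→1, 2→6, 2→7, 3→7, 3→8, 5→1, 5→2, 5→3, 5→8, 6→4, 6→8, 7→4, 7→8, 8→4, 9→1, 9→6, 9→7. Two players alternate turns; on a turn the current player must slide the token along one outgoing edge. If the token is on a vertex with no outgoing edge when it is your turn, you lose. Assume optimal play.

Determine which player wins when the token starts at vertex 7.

The first player wins.

Classify positions by backward induction: terminal positions (no move available) are L. From any other position, the mover wins iff some move reaches an L.
Every edge goes from a vertex to one that appears earlier in the order 4, 8, 7, 6, 1, 2, 3, 5, 9, so processing vertices in that order labels each vertex after all of its successors.
4: no outgoing edge → L
8: reaches L-position 4 → W
7: reaches L-position 4 → W
6: reaches L-position 4 → W
1: reaches L-position 4 → W
2: only reaches 1(W), 6(W), 7(W), all W → L
3: only reaches 7(W), 8(W), all W → L
5: reaches L-position 3 → W
9: only reaches 1(W), 6(W), 7(W), all W → L
The starting position 7 is W: the player to move should move to 4, handing over an L position.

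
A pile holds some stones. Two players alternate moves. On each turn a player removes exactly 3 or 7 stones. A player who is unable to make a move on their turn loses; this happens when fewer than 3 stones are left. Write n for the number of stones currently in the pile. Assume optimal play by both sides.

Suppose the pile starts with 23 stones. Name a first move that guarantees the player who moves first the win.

Compute win/loss labels from the base case upward. A position with no move is L. Any other position is W if it can reach an L in one move, else L.
n=0: no move → L
n=1: no move → L
n=2: no move → L
n=3: →0(L), so W
n=4: →1(L), so W
n=5: →2(L), so W
n=6: →3(W) only, which is W, so L
n=7: →0(L), so W
n=8: →1(L), so W
n=9: →6(L), so W
n=10: →7(W), 3(W) — all W, so L
n=11: →8(W), 4(W) — all W, so L
n=12: →9(W), 5(W) — all W, so L
n=13: →10(L), so W
n=14: →11(L), so W
n=15: →12(L), so W
n=16: →13(W), 9(W) — all W, so L
n=17: →10(L), so W
n=18: →11(L), so W
n=19: →16(L), so W
n=20: →17(W), 13(W) — all W, so L
n=21: →18(W), 14(W) — all W, so L
n=22: →19(W), 15(W) — all W, so L
n=23: →20(L), so W
From 23, the L positions reachable in one move are: 20, 16. Any move reaching one of these is winning.

Remove 3, leaving 20.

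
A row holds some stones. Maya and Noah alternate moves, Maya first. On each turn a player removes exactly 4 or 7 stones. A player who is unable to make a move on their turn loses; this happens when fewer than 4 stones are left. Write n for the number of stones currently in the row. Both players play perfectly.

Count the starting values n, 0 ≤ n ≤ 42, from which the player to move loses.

Classify positions by backward induction: terminal positions (no move available) are L. From any other position, the mover wins iff some move reaches an L.
n=0: no move → L
n=1: no move → L
n=2: no move → L
n=3: no move → L
n=4: can move to 0, which is L ⇒ W
n=5: can move to 1, which is L ⇒ W
n=6: can move to 2, which is L ⇒ W
n=7: can move to 3, which is L ⇒ W
n=8: can move to 1, which is L ⇒ W
n=9: can move to 2, which is L ⇒ W
n=10: can move to 3, which is L ⇒ W
n=11: moves to 7(W), 4(W); every one is W ⇒ L
n=12: moves to 8(W), 5(W); every one is W ⇒ L
n=13: moves to 9(W), 6(W); every one is W ⇒ L
n=14: moves to 10(W), 7(W); every one is W ⇒ L
n=15: can move to 11, which is L ⇒ W
n=16: can move to 12, which is L ⇒ W
n=17: can move to 13, which is L ⇒ W
n=18: can move to 14, which is L ⇒ W
n=19: can move to 12, which is L ⇒ W
n=20: can move to 13, which is L ⇒ W
n=21: can move to 14, which is L ⇒ W
n=22: moves to 18(W), 15(W); every one is W ⇒ L
n=23: moves to 19(W), 16(W); every one is W ⇒ L
n=24: moves to 20(W), 17(W); every one is W ⇒ L
n=25: moves to 21(W), 18(W); every one is W ⇒ L
n=26: can move to 22, which is L ⇒ W
n=27: can move to 23, which is L ⇒ W
n=28: can move to 24, which is L ⇒ W
n=29: can move to 25, which is L ⇒ W
n=30: can move to 23, which is L ⇒ W
n=31: can move to 24, which is L ⇒ W
n=32: can move to 25, which is L ⇒ W
n=33: moves to 29(W), 26(W); every one is W ⇒ L
n=34: moves to 30(W), 27(W); every one is W ⇒ L
n=35: moves to 31(W), 28(W); every one is W ⇒ L
n=36: moves to 32(W), 29(W); every one is W ⇒ L
n=37: can move to 33, which is L ⇒ W
n=38: can move to 34, which is L ⇒ W
n=39: can move to 35, which is L ⇒ W
n=40: can move to 36, which is L ⇒ W
n=41: can move to 34, which is L ⇒ W
n=42: can move to 35, which is L ⇒ W
L entries with 0 ≤ n ≤ 42: n = 0, 1, 2, 3, 11, 12, 13, 14, 22, 23, 24, 25, 33, 34, 35, 36; that makes 16.

16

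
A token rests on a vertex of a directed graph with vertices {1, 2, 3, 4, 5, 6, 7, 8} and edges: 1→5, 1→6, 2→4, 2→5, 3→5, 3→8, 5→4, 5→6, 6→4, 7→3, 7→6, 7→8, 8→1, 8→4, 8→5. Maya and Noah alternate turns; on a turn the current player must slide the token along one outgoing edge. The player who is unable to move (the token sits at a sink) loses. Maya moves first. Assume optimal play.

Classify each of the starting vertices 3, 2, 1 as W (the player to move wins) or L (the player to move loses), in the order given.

3: L, 2: W, 1: L

Label each position W (a win for the player to move) or L (a loss). A position with no legal move is L; any other position is W exactly when some move reaches an L, and L when every move reaches a W.
Every edge goes from a vertex to one that appears earlier in the order 4, 6, 5, 1, 8, 3, 2, 7, so processing vertices in that order labels each vertex after all of its successors.
4: no outgoing edge → L
6: reaches L-position 4 → W
5: reaches L-position 4 → W
1: only reaches 5(W), 6(W), all W → L
8: reaches L-position 1 → W
3: only reaches 8(W), 5(W), all W → L
2: reaches L-position 4 → W
7: reaches L-position 3 → W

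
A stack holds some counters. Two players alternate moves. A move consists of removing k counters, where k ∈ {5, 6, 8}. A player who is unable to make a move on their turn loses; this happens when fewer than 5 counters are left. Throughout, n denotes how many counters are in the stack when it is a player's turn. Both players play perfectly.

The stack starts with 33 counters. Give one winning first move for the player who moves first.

Remove 5, leaving 28.

Classify positions by backward induction: terminal positions (no move available) are L. From any other position, the mover wins iff some move reaches an L.
n=0: no move → L
n=1: no move → L
n=2: no move → L
n=3: no move → L
n=4: no move → L
n=5: →0(L), so W
n=6: →1(L), so W
n=7: →2(L), so W
n=8: →3(L), so W
n=9: →4(L), so W
n=10: →4(L), so W
n=11: →3(L), so W
n=12: →4(L), so W
n=13: →8(W), 7(W), 5(W) — all W, so L
n=14: →9(W), 8(W), 6(W) — all W, so L
n=15: →10(W), 9(W), 7(W) — all W, so L
n=16: →11(W), 10(W), 8(W) — all W, so L
n=17: →12(W), 11(W), 9(W) — all W, so L
n=18: →13(L), so W
n=19: →14(L), so W
n=20: →15(L), so W
n=21: →16(L), so W
n=22: →17(L), so W
n=23: →17(L), so W
n=24: →16(L), so W
n=25: →17(L), so W
n=26: →21(W), 20(W), 18(W) — all W, so L
n=27: →22(W), 21(W), 19(W) — all W, so L
n=28: →23(W), 22(W), 20(W) — all W, so L
n=29: →24(W), 23(W), 21(W) — all W, so L
n=30: →25(W), 24(W), 22(W) — all W, so L
n=31: →26(L), so W
n=32: →27(L), so W
n=33: →28(L), so W
From 33, the L positions reachable in one move are: 28, 27. Any move reaching one of these is winning.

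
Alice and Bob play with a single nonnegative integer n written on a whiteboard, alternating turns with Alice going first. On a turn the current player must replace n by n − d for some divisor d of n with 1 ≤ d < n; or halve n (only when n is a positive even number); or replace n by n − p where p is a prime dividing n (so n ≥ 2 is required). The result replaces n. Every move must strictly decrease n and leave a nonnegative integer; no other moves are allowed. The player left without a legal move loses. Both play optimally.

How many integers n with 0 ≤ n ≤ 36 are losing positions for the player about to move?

9

Classify positions by backward induction: terminal positions (no move available) are L. From any other position, the mover wins iff some move reaches an L.
n=0: no move → L
n=1: no move → L
n=2: can move to 0, which is L ⇒ W
n=3: can move to 0, which is L ⇒ W
n=4: moves to 2(W), 3(W); every one is W ⇒ L
n=5: can move to 0, which is L ⇒ W
n=6: can move to 4, which is L ⇒ W
n=7: can move to 0, which is L ⇒ W
n=8: can move to 4, which is L ⇒ W
n=9: moves to 6(W), 8(W); every one is W ⇒ L
n=10: can move to 9, which is L ⇒ W
n=11: can move to 0, which is L ⇒ W
n=12: can move to 9, which is L ⇒ W
n=13: can move to 0, which is L ⇒ W
n=14: moves to 7(W), 12(W), 13(W); every one is W ⇒ L
n=15: can move to 14, which is L ⇒ W
n=16: can move to 14, which is L ⇒ W
n=17: can move to 0, which is L ⇒ W
n=18: can move to 9, which is L ⇒ W
n=19: can move to 0, which is L ⇒ W
n=20: moves to 10(W), 15(W), 16(W), 18(W), 19(W); every one is W ⇒ L
n=21: can move to 14, which is L ⇒ W
n=22: can move to 20, which is L ⇒ W
n=23: can move to 0, which is L ⇒ W
n=24: can move to 20, which is L ⇒ W
n=25: can move to 20, which is L ⇒ W
n=26: moves to 13(W), 24(W), 25(W); every one is W ⇒ L
n=27: can move to 26, which is L ⇒ W
n=28: can move to 14, which is L ⇒ W
n=29: can move to 0, which is L ⇒ W
n=30: can move to 20, which is L ⇒ W
n=31: can move to 0, which is L ⇒ W
n=32: moves to 16(W), 24(W), 28(W), 30(W), 31(W); every one is W ⇒ L
n=33: can move to 32, which is L ⇒ W
n=34: can move to 32, which is L ⇒ W
n=35: moves to 28(W), 30(W), 34(W); every one is W ⇒ L
n=36: can move to 32, which is L ⇒ W
L entries with 0 ≤ n ≤ 36: n = 0, 1, 4, 9, 14, 20, 26, 32, 35; that makes 9.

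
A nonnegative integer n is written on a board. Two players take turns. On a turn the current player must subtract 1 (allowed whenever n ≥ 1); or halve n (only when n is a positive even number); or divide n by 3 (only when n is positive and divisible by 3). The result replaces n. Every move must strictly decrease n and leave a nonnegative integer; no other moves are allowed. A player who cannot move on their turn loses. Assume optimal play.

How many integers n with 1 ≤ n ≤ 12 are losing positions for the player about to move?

Label each position W (a win for the player to move) or L (a loss). A position with no legal move is L; any other position is W exactly when some move reaches an L, and L when every move reaches a W.
n=0: no move → L
n=1: W (go to 0, an L position)
n=2: L (sole option 1(W) is W)
n=3: W (go to 2, an L position)
n=4: W (go to 2, an L position)
n=5: L (sole option 4(W) is W)
n=6: W (go to 2, an L position)
n=7: L (sole option 6(W) is W)
n=8: W (go to 7, an L position)
n=9: L (options 3(W), 8(W) are all W)
n=10: W (go to 5, an L position)
n=11: L (sole option 10(W) is W)
n=12: W (go to 11, an L position)
L entries with 1 ≤ n ≤ 12 (n=0 is outside the asked range and is not counted): n = 2, 5, 7, 9, 11; that makes 5.

5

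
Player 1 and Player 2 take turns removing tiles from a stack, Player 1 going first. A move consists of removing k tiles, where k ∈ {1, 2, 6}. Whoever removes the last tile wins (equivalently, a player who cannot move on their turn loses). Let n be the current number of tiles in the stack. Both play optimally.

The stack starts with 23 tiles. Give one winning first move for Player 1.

Compute win/loss labels from the base case upward. A position with no move is L. Any other position is W if it can reach an L in one move, else L.
n=0: no move → L
n=1: →0(L), so W
n=2: →0(L), so W
n=3: →2(W), 1(W) — all W, so L
n=4: →3(L), so W
n=5: →3(L), so W
n=6: →0(L), so W
n=7: →6(W), 5(W), 1(W) — all W, so L
n=8: →7(L), so W
n=9: →7(L), so W
n=10: →9(W), 8(W), 4(W) — all W, so L
n=11: →10(L), so W
n=12: →10(L), so W
n=13: →7(L), so W
n=14: →13(W), 12(W), 8(W) — all W, so L
n=15: →14(L), so W
n=16: →14(L), so W
n=17: →16(W), 15(W), 11(W) — all W, so L
n=18: →17(L), so W
n=19: →17(L), so W
n=20: →14(L), so W
n=21: →20(W), 19(W), 15(W) — all W, so L
n=22: →21(L), so W
n=23: →21(L), so W
From 23, the L positions reachable in one move are: 21, 17. Any move reaching one of these is winning.

Remove 2, leaving 21.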